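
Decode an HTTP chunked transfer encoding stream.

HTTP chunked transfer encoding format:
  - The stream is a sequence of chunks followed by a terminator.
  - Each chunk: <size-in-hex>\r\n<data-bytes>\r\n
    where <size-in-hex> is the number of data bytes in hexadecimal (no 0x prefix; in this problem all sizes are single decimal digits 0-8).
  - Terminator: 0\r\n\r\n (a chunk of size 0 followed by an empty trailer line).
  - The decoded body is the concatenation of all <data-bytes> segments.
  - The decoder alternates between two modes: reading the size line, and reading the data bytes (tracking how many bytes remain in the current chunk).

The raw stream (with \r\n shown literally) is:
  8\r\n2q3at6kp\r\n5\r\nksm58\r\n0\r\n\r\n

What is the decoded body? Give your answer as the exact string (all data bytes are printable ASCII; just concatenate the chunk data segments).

Chunk 1: stream[0..1]='8' size=0x8=8, data at stream[3..11]='2q3at6kp' -> body[0..8], body so far='2q3at6kp'
Chunk 2: stream[13..14]='5' size=0x5=5, data at stream[16..21]='ksm58' -> body[8..13], body so far='2q3at6kpksm58'
Chunk 3: stream[23..24]='0' size=0 (terminator). Final body='2q3at6kpksm58' (13 bytes)

Answer: 2q3at6kpksm58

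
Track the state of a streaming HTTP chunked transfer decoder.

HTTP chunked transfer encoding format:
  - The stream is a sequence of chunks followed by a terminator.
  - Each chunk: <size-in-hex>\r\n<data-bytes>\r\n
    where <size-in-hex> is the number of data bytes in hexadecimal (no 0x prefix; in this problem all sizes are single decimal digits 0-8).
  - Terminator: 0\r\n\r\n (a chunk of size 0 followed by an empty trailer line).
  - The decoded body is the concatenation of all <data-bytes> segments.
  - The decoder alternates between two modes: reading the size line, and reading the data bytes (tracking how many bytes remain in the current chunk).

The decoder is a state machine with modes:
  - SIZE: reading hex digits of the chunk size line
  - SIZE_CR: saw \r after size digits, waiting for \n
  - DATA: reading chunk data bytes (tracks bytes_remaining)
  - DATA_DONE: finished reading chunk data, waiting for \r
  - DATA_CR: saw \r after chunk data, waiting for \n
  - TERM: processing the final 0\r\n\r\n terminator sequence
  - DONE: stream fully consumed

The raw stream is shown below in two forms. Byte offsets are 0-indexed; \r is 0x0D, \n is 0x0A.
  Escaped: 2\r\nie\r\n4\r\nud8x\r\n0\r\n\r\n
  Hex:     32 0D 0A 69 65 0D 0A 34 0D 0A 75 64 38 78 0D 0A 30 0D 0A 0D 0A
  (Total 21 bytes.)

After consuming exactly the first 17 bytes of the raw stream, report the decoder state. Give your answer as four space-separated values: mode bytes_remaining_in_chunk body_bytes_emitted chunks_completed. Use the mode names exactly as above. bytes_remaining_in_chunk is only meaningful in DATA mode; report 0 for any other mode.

Byte 0 = '2': mode=SIZE remaining=0 emitted=0 chunks_done=0
Byte 1 = 0x0D: mode=SIZE_CR remaining=0 emitted=0 chunks_done=0
Byte 2 = 0x0A: mode=DATA remaining=2 emitted=0 chunks_done=0
Byte 3 = 'i': mode=DATA remaining=1 emitted=1 chunks_done=0
Byte 4 = 'e': mode=DATA_DONE remaining=0 emitted=2 chunks_done=0
Byte 5 = 0x0D: mode=DATA_CR remaining=0 emitted=2 chunks_done=0
Byte 6 = 0x0A: mode=SIZE remaining=0 emitted=2 chunks_done=1
Byte 7 = '4': mode=SIZE remaining=0 emitted=2 chunks_done=1
Byte 8 = 0x0D: mode=SIZE_CR remaining=0 emitted=2 chunks_done=1
Byte 9 = 0x0A: mode=DATA remaining=4 emitted=2 chunks_done=1
Byte 10 = 'u': mode=DATA remaining=3 emitted=3 chunks_done=1
Byte 11 = 'd': mode=DATA remaining=2 emitted=4 chunks_done=1
Byte 12 = '8': mode=DATA remaining=1 emitted=5 chunks_done=1
Byte 13 = 'x': mode=DATA_DONE remaining=0 emitted=6 chunks_done=1
Byte 14 = 0x0D: mode=DATA_CR remaining=0 emitted=6 chunks_done=1
Byte 15 = 0x0A: mode=SIZE remaining=0 emitted=6 chunks_done=2
Byte 16 = '0': mode=SIZE remaining=0 emitted=6 chunks_done=2

Answer: SIZE 0 6 2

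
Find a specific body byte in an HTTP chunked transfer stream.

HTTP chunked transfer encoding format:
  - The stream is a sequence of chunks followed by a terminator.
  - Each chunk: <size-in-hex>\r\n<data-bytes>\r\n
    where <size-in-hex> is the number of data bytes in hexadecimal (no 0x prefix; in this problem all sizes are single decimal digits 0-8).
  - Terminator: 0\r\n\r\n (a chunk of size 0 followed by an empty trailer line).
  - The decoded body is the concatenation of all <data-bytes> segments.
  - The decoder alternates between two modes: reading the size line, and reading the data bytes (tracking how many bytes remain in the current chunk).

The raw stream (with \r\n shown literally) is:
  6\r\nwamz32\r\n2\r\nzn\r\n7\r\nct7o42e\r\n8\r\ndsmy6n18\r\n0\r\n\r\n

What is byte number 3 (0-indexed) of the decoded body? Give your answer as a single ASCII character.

Answer: z

Derivation:
Chunk 1: stream[0..1]='6' size=0x6=6, data at stream[3..9]='wamz32' -> body[0..6], body so far='wamz32'
Chunk 2: stream[11..12]='2' size=0x2=2, data at stream[14..16]='zn' -> body[6..8], body so far='wamz32zn'
Chunk 3: stream[18..19]='7' size=0x7=7, data at stream[21..28]='ct7o42e' -> body[8..15], body so far='wamz32znct7o42e'
Chunk 4: stream[30..31]='8' size=0x8=8, data at stream[33..41]='dsmy6n18' -> body[15..23], body so far='wamz32znct7o42edsmy6n18'
Chunk 5: stream[43..44]='0' size=0 (terminator). Final body='wamz32znct7o42edsmy6n18' (23 bytes)
Body byte 3 = 'z'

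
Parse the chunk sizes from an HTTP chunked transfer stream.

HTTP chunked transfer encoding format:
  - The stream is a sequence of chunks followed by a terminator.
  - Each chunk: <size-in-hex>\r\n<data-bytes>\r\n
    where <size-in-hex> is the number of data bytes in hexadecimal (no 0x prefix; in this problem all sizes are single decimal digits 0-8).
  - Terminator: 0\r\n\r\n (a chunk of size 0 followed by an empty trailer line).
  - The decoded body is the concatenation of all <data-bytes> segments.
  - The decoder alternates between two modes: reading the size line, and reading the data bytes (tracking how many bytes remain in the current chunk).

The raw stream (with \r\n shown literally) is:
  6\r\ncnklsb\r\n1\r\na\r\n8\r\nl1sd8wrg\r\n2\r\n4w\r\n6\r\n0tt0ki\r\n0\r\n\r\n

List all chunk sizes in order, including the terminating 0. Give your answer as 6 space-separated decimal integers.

Answer: 6 1 8 2 6 0

Derivation:
Chunk 1: stream[0..1]='6' size=0x6=6, data at stream[3..9]='cnklsb' -> body[0..6], body so far='cnklsb'
Chunk 2: stream[11..12]='1' size=0x1=1, data at stream[14..15]='a' -> body[6..7], body so far='cnklsba'
Chunk 3: stream[17..18]='8' size=0x8=8, data at stream[20..28]='l1sd8wrg' -> body[7..15], body so far='cnklsbal1sd8wrg'
Chunk 4: stream[30..31]='2' size=0x2=2, data at stream[33..35]='4w' -> body[15..17], body so far='cnklsbal1sd8wrg4w'
Chunk 5: stream[37..38]='6' size=0x6=6, data at stream[40..46]='0tt0ki' -> body[17..23], body so far='cnklsbal1sd8wrg4w0tt0ki'
Chunk 6: stream[48..49]='0' size=0 (terminator). Final body='cnklsbal1sd8wrg4w0tt0ki' (23 bytes)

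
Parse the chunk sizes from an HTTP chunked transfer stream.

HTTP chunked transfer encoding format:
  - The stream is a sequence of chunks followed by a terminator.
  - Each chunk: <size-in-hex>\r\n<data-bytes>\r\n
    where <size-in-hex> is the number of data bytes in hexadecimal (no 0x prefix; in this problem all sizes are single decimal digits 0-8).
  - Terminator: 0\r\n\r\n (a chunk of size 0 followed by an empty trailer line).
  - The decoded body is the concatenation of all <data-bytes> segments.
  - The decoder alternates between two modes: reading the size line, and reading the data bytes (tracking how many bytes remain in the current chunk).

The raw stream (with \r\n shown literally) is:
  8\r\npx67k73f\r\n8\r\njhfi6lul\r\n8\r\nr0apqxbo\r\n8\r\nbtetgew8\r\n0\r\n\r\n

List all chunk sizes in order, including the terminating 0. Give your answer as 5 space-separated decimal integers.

Chunk 1: stream[0..1]='8' size=0x8=8, data at stream[3..11]='px67k73f' -> body[0..8], body so far='px67k73f'
Chunk 2: stream[13..14]='8' size=0x8=8, data at stream[16..24]='jhfi6lul' -> body[8..16], body so far='px67k73fjhfi6lul'
Chunk 3: stream[26..27]='8' size=0x8=8, data at stream[29..37]='r0apqxbo' -> body[16..24], body so far='px67k73fjhfi6lulr0apqxbo'
Chunk 4: stream[39..40]='8' size=0x8=8, data at stream[42..50]='btetgew8' -> body[24..32], body so far='px67k73fjhfi6lulr0apqxbobtetgew8'
Chunk 5: stream[52..53]='0' size=0 (terminator). Final body='px67k73fjhfi6lulr0apqxbobtetgew8' (32 bytes)

Answer: 8 8 8 8 0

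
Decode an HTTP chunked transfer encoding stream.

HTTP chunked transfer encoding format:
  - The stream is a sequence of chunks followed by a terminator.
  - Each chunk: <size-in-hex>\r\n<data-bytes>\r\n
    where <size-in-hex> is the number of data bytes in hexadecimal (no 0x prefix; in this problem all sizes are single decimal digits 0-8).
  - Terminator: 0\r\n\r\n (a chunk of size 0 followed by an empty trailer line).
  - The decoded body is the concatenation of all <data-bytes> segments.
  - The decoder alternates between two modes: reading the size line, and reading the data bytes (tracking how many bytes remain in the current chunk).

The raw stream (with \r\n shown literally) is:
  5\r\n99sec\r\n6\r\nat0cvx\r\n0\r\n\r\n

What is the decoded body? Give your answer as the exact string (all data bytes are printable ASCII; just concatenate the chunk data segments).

Chunk 1: stream[0..1]='5' size=0x5=5, data at stream[3..8]='99sec' -> body[0..5], body so far='99sec'
Chunk 2: stream[10..11]='6' size=0x6=6, data at stream[13..19]='at0cvx' -> body[5..11], body so far='99secat0cvx'
Chunk 3: stream[21..22]='0' size=0 (terminator). Final body='99secat0cvx' (11 bytes)

Answer: 99secat0cvx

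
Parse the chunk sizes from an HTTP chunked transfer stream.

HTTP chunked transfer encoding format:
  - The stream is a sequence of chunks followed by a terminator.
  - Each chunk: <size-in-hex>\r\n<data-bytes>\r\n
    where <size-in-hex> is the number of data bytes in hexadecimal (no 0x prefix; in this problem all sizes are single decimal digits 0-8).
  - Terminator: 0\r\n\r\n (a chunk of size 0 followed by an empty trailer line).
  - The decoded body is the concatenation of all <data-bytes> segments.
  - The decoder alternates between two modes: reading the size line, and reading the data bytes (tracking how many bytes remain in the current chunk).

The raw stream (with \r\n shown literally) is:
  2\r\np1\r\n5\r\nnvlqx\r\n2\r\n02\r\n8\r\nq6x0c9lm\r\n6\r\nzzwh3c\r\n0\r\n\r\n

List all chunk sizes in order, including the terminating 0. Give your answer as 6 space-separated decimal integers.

Answer: 2 5 2 8 6 0

Derivation:
Chunk 1: stream[0..1]='2' size=0x2=2, data at stream[3..5]='p1' -> body[0..2], body so far='p1'
Chunk 2: stream[7..8]='5' size=0x5=5, data at stream[10..15]='nvlqx' -> body[2..7], body so far='p1nvlqx'
Chunk 3: stream[17..18]='2' size=0x2=2, data at stream[20..22]='02' -> body[7..9], body so far='p1nvlqx02'
Chunk 4: stream[24..25]='8' size=0x8=8, data at stream[27..35]='q6x0c9lm' -> body[9..17], body so far='p1nvlqx02q6x0c9lm'
Chunk 5: stream[37..38]='6' size=0x6=6, data at stream[40..46]='zzwh3c' -> body[17..23], body so far='p1nvlqx02q6x0c9lmzzwh3c'
Chunk 6: stream[48..49]='0' size=0 (terminator). Final body='p1nvlqx02q6x0c9lmzzwh3c' (23 bytes)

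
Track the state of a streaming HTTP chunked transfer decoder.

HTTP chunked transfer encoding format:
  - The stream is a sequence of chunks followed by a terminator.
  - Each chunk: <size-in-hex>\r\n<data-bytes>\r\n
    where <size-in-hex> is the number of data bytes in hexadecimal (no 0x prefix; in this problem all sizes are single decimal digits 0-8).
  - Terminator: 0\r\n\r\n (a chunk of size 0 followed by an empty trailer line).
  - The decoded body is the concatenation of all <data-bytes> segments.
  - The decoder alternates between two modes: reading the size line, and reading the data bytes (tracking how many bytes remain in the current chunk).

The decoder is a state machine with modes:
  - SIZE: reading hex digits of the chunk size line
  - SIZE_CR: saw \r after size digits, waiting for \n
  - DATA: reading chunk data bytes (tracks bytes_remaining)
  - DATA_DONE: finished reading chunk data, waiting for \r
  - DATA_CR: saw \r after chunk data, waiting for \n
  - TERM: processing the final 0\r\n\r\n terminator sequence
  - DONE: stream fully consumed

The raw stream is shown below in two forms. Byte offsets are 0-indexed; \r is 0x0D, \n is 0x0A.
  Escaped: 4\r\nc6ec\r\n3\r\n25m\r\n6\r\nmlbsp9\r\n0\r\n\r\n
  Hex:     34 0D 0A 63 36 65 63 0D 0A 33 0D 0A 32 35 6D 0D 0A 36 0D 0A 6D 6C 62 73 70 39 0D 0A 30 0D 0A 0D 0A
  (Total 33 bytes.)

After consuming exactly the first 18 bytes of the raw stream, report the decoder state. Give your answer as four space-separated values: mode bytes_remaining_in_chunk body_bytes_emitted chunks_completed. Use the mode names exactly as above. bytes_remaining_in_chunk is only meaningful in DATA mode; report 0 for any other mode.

Answer: SIZE 0 7 2

Derivation:
Byte 0 = '4': mode=SIZE remaining=0 emitted=0 chunks_done=0
Byte 1 = 0x0D: mode=SIZE_CR remaining=0 emitted=0 chunks_done=0
Byte 2 = 0x0A: mode=DATA remaining=4 emitted=0 chunks_done=0
Byte 3 = 'c': mode=DATA remaining=3 emitted=1 chunks_done=0
Byte 4 = '6': mode=DATA remaining=2 emitted=2 chunks_done=0
Byte 5 = 'e': mode=DATA remaining=1 emitted=3 chunks_done=0
Byte 6 = 'c': mode=DATA_DONE remaining=0 emitted=4 chunks_done=0
Byte 7 = 0x0D: mode=DATA_CR remaining=0 emitted=4 chunks_done=0
Byte 8 = 0x0A: mode=SIZE remaining=0 emitted=4 chunks_done=1
Byte 9 = '3': mode=SIZE remaining=0 emitted=4 chunks_done=1
Byte 10 = 0x0D: mode=SIZE_CR remaining=0 emitted=4 chunks_done=1
Byte 11 = 0x0A: mode=DATA remaining=3 emitted=4 chunks_done=1
Byte 12 = '2': mode=DATA remaining=2 emitted=5 chunks_done=1
Byte 13 = '5': mode=DATA remaining=1 emitted=6 chunks_done=1
Byte 14 = 'm': mode=DATA_DONE remaining=0 emitted=7 chunks_done=1
Byte 15 = 0x0D: mode=DATA_CR remaining=0 emitted=7 chunks_done=1
Byte 16 = 0x0A: mode=SIZE remaining=0 emitted=7 chunks_done=2
Byte 17 = '6': mode=SIZE remaining=0 emitted=7 chunks_done=2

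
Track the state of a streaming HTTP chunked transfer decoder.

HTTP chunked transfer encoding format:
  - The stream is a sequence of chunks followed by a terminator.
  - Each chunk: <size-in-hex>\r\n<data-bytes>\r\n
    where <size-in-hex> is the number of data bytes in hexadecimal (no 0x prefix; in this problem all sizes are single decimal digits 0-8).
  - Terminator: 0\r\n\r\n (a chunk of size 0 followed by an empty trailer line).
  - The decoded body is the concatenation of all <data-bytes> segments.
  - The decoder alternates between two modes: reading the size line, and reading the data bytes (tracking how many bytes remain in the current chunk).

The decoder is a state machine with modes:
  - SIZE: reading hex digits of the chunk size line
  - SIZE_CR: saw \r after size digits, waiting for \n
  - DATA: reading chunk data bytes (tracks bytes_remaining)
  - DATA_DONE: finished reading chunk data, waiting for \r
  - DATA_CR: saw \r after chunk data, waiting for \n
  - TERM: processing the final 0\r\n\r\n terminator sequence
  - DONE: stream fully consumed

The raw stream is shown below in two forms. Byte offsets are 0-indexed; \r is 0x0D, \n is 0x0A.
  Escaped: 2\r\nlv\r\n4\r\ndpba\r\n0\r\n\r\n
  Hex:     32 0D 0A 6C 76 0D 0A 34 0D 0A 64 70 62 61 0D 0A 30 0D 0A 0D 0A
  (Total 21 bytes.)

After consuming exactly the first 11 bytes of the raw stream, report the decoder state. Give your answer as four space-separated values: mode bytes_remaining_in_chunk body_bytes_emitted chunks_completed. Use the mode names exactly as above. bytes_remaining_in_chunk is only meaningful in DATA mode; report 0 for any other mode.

Byte 0 = '2': mode=SIZE remaining=0 emitted=0 chunks_done=0
Byte 1 = 0x0D: mode=SIZE_CR remaining=0 emitted=0 chunks_done=0
Byte 2 = 0x0A: mode=DATA remaining=2 emitted=0 chunks_done=0
Byte 3 = 'l': mode=DATA remaining=1 emitted=1 chunks_done=0
Byte 4 = 'v': mode=DATA_DONE remaining=0 emitted=2 chunks_done=0
Byte 5 = 0x0D: mode=DATA_CR remaining=0 emitted=2 chunks_done=0
Byte 6 = 0x0A: mode=SIZE remaining=0 emitted=2 chunks_done=1
Byte 7 = '4': mode=SIZE remaining=0 emitted=2 chunks_done=1
Byte 8 = 0x0D: mode=SIZE_CR remaining=0 emitted=2 chunks_done=1
Byte 9 = 0x0A: mode=DATA remaining=4 emitted=2 chunks_done=1
Byte 10 = 'd': mode=DATA remaining=3 emitted=3 chunks_done=1

Answer: DATA 3 3 1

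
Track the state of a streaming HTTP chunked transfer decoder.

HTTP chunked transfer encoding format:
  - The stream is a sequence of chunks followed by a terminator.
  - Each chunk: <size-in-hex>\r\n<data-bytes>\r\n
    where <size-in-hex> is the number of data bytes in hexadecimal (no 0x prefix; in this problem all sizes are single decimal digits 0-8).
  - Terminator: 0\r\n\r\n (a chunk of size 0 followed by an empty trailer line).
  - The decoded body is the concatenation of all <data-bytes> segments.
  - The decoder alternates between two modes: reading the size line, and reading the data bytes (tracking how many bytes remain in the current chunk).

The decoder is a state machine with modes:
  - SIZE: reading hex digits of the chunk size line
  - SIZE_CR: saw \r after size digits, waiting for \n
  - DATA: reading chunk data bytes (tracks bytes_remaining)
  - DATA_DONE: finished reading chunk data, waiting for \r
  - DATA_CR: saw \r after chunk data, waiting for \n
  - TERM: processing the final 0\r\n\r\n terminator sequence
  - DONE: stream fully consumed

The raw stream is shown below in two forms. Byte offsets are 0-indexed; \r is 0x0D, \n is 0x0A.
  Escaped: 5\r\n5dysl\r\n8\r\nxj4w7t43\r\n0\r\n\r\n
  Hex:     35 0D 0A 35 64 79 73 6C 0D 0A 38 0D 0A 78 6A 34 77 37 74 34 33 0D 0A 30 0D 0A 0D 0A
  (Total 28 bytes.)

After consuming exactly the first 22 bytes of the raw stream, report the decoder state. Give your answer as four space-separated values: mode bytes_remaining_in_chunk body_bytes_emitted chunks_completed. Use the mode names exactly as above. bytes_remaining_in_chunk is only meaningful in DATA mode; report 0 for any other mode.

Byte 0 = '5': mode=SIZE remaining=0 emitted=0 chunks_done=0
Byte 1 = 0x0D: mode=SIZE_CR remaining=0 emitted=0 chunks_done=0
Byte 2 = 0x0A: mode=DATA remaining=5 emitted=0 chunks_done=0
Byte 3 = '5': mode=DATA remaining=4 emitted=1 chunks_done=0
Byte 4 = 'd': mode=DATA remaining=3 emitted=2 chunks_done=0
Byte 5 = 'y': mode=DATA remaining=2 emitted=3 chunks_done=0
Byte 6 = 's': mode=DATA remaining=1 emitted=4 chunks_done=0
Byte 7 = 'l': mode=DATA_DONE remaining=0 emitted=5 chunks_done=0
Byte 8 = 0x0D: mode=DATA_CR remaining=0 emitted=5 chunks_done=0
Byte 9 = 0x0A: mode=SIZE remaining=0 emitted=5 chunks_done=1
Byte 10 = '8': mode=SIZE remaining=0 emitted=5 chunks_done=1
Byte 11 = 0x0D: mode=SIZE_CR remaining=0 emitted=5 chunks_done=1
Byte 12 = 0x0A: mode=DATA remaining=8 emitted=5 chunks_done=1
Byte 13 = 'x': mode=DATA remaining=7 emitted=6 chunks_done=1
Byte 14 = 'j': mode=DATA remaining=6 emitted=7 chunks_done=1
Byte 15 = '4': mode=DATA remaining=5 emitted=8 chunks_done=1
Byte 16 = 'w': mode=DATA remaining=4 emitted=9 chunks_done=1
Byte 17 = '7': mode=DATA remaining=3 emitted=10 chunks_done=1
Byte 18 = 't': mode=DATA remaining=2 emitted=11 chunks_done=1
Byte 19 = '4': mode=DATA remaining=1 emitted=12 chunks_done=1
Byte 20 = '3': mode=DATA_DONE remaining=0 emitted=13 chunks_done=1
Byte 21 = 0x0D: mode=DATA_CR remaining=0 emitted=13 chunks_done=1

Answer: DATA_CR 0 13 1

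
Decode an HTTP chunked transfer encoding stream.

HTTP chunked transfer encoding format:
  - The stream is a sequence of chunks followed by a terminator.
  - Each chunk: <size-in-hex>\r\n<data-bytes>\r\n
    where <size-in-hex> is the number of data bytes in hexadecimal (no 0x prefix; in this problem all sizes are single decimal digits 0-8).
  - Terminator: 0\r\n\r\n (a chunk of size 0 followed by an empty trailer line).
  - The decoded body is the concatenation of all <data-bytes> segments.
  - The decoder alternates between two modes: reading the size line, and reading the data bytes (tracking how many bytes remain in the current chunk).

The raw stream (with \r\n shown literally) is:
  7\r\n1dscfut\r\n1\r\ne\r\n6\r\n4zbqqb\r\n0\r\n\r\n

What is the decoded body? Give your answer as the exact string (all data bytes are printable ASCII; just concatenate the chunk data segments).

Chunk 1: stream[0..1]='7' size=0x7=7, data at stream[3..10]='1dscfut' -> body[0..7], body so far='1dscfut'
Chunk 2: stream[12..13]='1' size=0x1=1, data at stream[15..16]='e' -> body[7..8], body so far='1dscfute'
Chunk 3: stream[18..19]='6' size=0x6=6, data at stream[21..27]='4zbqqb' -> body[8..14], body so far='1dscfute4zbqqb'
Chunk 4: stream[29..30]='0' size=0 (terminator). Final body='1dscfute4zbqqb' (14 bytes)

Answer: 1dscfute4zbqqb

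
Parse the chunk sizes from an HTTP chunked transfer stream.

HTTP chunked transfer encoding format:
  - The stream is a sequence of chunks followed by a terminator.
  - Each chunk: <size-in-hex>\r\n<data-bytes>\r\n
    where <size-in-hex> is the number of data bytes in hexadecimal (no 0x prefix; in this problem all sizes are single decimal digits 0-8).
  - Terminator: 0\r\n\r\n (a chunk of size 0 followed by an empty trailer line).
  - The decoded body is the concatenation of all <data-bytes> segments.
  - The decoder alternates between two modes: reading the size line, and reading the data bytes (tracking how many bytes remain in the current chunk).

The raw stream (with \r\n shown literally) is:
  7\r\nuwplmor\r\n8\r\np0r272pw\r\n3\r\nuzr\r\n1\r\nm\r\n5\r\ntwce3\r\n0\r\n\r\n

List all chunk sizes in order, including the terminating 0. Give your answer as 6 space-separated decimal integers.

Chunk 1: stream[0..1]='7' size=0x7=7, data at stream[3..10]='uwplmor' -> body[0..7], body so far='uwplmor'
Chunk 2: stream[12..13]='8' size=0x8=8, data at stream[15..23]='p0r272pw' -> body[7..15], body so far='uwplmorp0r272pw'
Chunk 3: stream[25..26]='3' size=0x3=3, data at stream[28..31]='uzr' -> body[15..18], body so far='uwplmorp0r272pwuzr'
Chunk 4: stream[33..34]='1' size=0x1=1, data at stream[36..37]='m' -> body[18..19], body so far='uwplmorp0r272pwuzrm'
Chunk 5: stream[39..40]='5' size=0x5=5, data at stream[42..47]='twce3' -> body[19..24], body so far='uwplmorp0r272pwuzrmtwce3'
Chunk 6: stream[49..50]='0' size=0 (terminator). Final body='uwplmorp0r272pwuzrmtwce3' (24 bytes)

Answer: 7 8 3 1 5 0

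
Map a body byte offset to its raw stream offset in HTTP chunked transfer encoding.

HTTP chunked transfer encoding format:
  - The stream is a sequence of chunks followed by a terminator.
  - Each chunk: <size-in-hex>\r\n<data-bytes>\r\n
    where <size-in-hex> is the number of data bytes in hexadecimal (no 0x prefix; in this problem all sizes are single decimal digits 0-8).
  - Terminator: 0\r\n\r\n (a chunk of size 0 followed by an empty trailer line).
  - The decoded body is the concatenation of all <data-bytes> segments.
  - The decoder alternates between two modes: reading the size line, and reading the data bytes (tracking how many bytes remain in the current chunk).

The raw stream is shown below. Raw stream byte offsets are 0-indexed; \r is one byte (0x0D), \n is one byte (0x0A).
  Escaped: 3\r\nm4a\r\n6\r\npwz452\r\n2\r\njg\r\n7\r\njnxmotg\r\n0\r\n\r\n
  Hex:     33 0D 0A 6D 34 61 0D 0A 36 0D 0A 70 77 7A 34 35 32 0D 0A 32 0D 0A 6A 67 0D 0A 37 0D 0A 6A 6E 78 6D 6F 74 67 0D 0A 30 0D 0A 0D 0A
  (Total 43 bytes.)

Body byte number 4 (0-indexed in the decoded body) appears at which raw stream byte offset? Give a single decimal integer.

Answer: 12

Derivation:
Chunk 1: stream[0..1]='3' size=0x3=3, data at stream[3..6]='m4a' -> body[0..3], body so far='m4a'
Chunk 2: stream[8..9]='6' size=0x6=6, data at stream[11..17]='pwz452' -> body[3..9], body so far='m4apwz452'
Chunk 3: stream[19..20]='2' size=0x2=2, data at stream[22..24]='jg' -> body[9..11], body so far='m4apwz452jg'
Chunk 4: stream[26..27]='7' size=0x7=7, data at stream[29..36]='jnxmotg' -> body[11..18], body so far='m4apwz452jgjnxmotg'
Chunk 5: stream[38..39]='0' size=0 (terminator). Final body='m4apwz452jgjnxmotg' (18 bytes)
Body byte 4 at stream offset 12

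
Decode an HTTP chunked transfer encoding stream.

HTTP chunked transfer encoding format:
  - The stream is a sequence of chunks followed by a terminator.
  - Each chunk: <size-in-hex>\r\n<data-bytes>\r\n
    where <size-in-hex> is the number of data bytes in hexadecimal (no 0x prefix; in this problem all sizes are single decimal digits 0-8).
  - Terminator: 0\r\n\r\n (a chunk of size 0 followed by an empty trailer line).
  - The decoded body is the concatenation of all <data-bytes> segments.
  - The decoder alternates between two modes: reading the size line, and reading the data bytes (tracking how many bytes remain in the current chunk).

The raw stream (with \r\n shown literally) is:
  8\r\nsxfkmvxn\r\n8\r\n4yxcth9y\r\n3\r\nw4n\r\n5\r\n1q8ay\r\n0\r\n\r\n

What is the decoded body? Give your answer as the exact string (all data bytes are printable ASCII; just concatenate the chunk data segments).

Chunk 1: stream[0..1]='8' size=0x8=8, data at stream[3..11]='sxfkmvxn' -> body[0..8], body so far='sxfkmvxn'
Chunk 2: stream[13..14]='8' size=0x8=8, data at stream[16..24]='4yxcth9y' -> body[8..16], body so far='sxfkmvxn4yxcth9y'
Chunk 3: stream[26..27]='3' size=0x3=3, data at stream[29..32]='w4n' -> body[16..19], body so far='sxfkmvxn4yxcth9yw4n'
Chunk 4: stream[34..35]='5' size=0x5=5, data at stream[37..42]='1q8ay' -> body[19..24], body so far='sxfkmvxn4yxcth9yw4n1q8ay'
Chunk 5: stream[44..45]='0' size=0 (terminator). Final body='sxfkmvxn4yxcth9yw4n1q8ay' (24 bytes)

Answer: sxfkmvxn4yxcth9yw4n1q8ay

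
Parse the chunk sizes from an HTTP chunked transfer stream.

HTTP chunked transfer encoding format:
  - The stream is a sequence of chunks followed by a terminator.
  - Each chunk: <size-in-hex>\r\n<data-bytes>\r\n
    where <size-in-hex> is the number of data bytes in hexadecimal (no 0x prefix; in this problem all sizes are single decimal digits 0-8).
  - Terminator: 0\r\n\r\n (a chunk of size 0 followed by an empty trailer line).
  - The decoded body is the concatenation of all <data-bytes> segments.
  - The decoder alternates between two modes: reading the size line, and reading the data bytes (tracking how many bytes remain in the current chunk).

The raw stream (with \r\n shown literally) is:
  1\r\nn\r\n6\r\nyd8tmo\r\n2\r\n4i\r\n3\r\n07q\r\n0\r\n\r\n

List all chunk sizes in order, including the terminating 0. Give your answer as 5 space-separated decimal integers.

Chunk 1: stream[0..1]='1' size=0x1=1, data at stream[3..4]='n' -> body[0..1], body so far='n'
Chunk 2: stream[6..7]='6' size=0x6=6, data at stream[9..15]='yd8tmo' -> body[1..7], body so far='nyd8tmo'
Chunk 3: stream[17..18]='2' size=0x2=2, data at stream[20..22]='4i' -> body[7..9], body so far='nyd8tmo4i'
Chunk 4: stream[24..25]='3' size=0x3=3, data at stream[27..30]='07q' -> body[9..12], body so far='nyd8tmo4i07q'
Chunk 5: stream[32..33]='0' size=0 (terminator). Final body='nyd8tmo4i07q' (12 bytes)

Answer: 1 6 2 3 0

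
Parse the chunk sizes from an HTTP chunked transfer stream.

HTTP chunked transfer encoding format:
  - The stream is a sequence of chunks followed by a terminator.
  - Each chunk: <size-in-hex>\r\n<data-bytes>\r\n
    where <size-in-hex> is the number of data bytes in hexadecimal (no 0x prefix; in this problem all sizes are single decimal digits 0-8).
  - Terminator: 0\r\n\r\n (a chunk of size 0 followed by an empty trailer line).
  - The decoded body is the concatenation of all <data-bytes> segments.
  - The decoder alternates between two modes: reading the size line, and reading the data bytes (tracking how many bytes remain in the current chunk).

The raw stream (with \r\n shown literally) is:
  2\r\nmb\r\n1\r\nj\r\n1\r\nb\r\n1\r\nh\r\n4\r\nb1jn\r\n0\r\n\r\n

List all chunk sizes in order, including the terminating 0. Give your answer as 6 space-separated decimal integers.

Answer: 2 1 1 1 4 0

Derivation:
Chunk 1: stream[0..1]='2' size=0x2=2, data at stream[3..5]='mb' -> body[0..2], body so far='mb'
Chunk 2: stream[7..8]='1' size=0x1=1, data at stream[10..11]='j' -> body[2..3], body so far='mbj'
Chunk 3: stream[13..14]='1' size=0x1=1, data at stream[16..17]='b' -> body[3..4], body so far='mbjb'
Chunk 4: stream[19..20]='1' size=0x1=1, data at stream[22..23]='h' -> body[4..5], body so far='mbjbh'
Chunk 5: stream[25..26]='4' size=0x4=4, data at stream[28..32]='b1jn' -> body[5..9], body so far='mbjbhb1jn'
Chunk 6: stream[34..35]='0' size=0 (terminator). Final body='mbjbhb1jn' (9 bytes)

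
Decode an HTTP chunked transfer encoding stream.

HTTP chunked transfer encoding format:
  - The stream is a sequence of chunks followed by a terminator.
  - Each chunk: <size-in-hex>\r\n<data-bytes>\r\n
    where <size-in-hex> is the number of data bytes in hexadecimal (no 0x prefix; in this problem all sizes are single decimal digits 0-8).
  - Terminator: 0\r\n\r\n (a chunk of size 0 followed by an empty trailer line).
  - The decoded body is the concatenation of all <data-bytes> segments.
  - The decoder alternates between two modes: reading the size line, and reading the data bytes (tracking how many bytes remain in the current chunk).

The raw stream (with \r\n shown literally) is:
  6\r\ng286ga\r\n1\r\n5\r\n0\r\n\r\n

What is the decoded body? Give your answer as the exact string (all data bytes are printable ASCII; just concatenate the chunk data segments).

Chunk 1: stream[0..1]='6' size=0x6=6, data at stream[3..9]='g286ga' -> body[0..6], body so far='g286ga'
Chunk 2: stream[11..12]='1' size=0x1=1, data at stream[14..15]='5' -> body[6..7], body so far='g286ga5'
Chunk 3: stream[17..18]='0' size=0 (terminator). Final body='g286ga5' (7 bytes)

Answer: g286ga5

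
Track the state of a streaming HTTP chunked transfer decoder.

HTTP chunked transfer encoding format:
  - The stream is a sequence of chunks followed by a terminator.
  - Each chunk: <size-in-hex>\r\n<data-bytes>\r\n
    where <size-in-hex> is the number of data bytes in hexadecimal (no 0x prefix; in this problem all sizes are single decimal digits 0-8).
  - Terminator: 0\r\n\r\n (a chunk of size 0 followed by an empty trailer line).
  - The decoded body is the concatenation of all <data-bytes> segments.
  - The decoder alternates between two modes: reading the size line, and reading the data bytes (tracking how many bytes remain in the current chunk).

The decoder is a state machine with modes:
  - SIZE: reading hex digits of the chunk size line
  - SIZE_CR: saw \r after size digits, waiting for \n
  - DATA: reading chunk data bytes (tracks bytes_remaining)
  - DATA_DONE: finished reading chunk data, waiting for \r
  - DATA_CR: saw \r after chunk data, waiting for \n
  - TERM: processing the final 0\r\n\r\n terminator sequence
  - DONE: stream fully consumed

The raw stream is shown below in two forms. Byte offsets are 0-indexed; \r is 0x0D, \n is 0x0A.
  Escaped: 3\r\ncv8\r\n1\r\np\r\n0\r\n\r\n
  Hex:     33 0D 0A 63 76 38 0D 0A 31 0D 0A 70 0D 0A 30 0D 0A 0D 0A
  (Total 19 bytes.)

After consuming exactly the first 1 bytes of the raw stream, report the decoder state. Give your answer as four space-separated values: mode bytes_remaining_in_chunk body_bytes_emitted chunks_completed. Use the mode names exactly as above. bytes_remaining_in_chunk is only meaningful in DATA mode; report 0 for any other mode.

Answer: SIZE 0 0 0

Derivation:
Byte 0 = '3': mode=SIZE remaining=0 emitted=0 chunks_done=0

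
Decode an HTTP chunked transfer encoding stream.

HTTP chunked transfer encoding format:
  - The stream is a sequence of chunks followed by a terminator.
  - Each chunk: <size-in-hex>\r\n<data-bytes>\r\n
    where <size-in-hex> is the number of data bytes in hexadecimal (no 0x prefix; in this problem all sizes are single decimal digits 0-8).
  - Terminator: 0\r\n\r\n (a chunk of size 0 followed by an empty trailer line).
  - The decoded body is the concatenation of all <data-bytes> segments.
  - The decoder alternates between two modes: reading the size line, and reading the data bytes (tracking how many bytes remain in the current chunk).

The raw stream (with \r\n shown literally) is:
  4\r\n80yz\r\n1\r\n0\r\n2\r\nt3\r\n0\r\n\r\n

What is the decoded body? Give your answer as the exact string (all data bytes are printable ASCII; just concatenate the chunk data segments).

Answer: 80yz0t3

Derivation:
Chunk 1: stream[0..1]='4' size=0x4=4, data at stream[3..7]='80yz' -> body[0..4], body so far='80yz'
Chunk 2: stream[9..10]='1' size=0x1=1, data at stream[12..13]='0' -> body[4..5], body so far='80yz0'
Chunk 3: stream[15..16]='2' size=0x2=2, data at stream[18..20]='t3' -> body[5..7], body so far='80yz0t3'
Chunk 4: stream[22..23]='0' size=0 (terminator). Final body='80yz0t3' (7 bytes)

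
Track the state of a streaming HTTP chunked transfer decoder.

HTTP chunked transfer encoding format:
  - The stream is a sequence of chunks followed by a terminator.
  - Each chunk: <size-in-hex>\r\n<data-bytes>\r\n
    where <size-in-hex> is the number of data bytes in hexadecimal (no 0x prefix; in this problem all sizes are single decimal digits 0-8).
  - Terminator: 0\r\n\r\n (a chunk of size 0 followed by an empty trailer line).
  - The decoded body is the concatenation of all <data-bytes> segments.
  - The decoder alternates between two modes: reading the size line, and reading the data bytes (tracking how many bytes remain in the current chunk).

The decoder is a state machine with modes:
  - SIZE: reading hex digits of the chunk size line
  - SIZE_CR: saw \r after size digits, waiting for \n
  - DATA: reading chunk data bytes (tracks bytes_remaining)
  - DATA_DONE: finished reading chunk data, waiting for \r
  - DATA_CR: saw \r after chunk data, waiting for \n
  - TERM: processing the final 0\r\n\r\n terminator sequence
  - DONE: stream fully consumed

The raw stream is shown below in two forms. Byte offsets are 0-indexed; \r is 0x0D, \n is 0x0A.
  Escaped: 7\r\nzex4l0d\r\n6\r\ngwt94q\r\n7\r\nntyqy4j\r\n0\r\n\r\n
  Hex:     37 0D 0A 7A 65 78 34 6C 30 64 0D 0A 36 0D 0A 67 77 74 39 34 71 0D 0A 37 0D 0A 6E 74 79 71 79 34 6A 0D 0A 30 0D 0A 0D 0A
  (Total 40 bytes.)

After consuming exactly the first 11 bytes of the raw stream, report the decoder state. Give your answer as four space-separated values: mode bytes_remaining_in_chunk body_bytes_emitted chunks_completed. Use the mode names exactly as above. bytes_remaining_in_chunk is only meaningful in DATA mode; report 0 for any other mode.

Answer: DATA_CR 0 7 0

Derivation:
Byte 0 = '7': mode=SIZE remaining=0 emitted=0 chunks_done=0
Byte 1 = 0x0D: mode=SIZE_CR remaining=0 emitted=0 chunks_done=0
Byte 2 = 0x0A: mode=DATA remaining=7 emitted=0 chunks_done=0
Byte 3 = 'z': mode=DATA remaining=6 emitted=1 chunks_done=0
Byte 4 = 'e': mode=DATA remaining=5 emitted=2 chunks_done=0
Byte 5 = 'x': mode=DATA remaining=4 emitted=3 chunks_done=0
Byte 6 = '4': mode=DATA remaining=3 emitted=4 chunks_done=0
Byte 7 = 'l': mode=DATA remaining=2 emitted=5 chunks_done=0
Byte 8 = '0': mode=DATA remaining=1 emitted=6 chunks_done=0
Byte 9 = 'd': mode=DATA_DONE remaining=0 emitted=7 chunks_done=0
Byte 10 = 0x0D: mode=DATA_CR remaining=0 emitted=7 chunks_done=0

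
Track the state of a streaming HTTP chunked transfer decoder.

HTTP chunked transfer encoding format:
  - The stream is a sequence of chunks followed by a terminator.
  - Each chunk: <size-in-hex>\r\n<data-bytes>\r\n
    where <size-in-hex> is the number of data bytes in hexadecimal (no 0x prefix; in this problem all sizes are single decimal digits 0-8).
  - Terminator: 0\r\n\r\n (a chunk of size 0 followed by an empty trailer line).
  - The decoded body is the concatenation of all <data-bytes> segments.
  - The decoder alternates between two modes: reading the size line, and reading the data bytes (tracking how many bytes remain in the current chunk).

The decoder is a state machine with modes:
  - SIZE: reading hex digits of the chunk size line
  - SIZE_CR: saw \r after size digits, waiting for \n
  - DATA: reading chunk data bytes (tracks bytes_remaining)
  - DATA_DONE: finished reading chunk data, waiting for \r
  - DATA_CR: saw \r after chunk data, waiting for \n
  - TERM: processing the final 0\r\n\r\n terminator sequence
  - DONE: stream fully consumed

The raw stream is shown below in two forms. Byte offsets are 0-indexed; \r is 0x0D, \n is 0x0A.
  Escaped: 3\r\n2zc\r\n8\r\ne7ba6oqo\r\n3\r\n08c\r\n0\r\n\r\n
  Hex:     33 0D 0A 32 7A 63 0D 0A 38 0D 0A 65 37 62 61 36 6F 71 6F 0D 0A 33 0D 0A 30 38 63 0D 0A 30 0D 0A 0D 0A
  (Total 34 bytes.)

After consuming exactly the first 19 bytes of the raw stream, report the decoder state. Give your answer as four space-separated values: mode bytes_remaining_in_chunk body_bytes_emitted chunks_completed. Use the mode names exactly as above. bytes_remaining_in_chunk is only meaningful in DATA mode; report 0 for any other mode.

Byte 0 = '3': mode=SIZE remaining=0 emitted=0 chunks_done=0
Byte 1 = 0x0D: mode=SIZE_CR remaining=0 emitted=0 chunks_done=0
Byte 2 = 0x0A: mode=DATA remaining=3 emitted=0 chunks_done=0
Byte 3 = '2': mode=DATA remaining=2 emitted=1 chunks_done=0
Byte 4 = 'z': mode=DATA remaining=1 emitted=2 chunks_done=0
Byte 5 = 'c': mode=DATA_DONE remaining=0 emitted=3 chunks_done=0
Byte 6 = 0x0D: mode=DATA_CR remaining=0 emitted=3 chunks_done=0
Byte 7 = 0x0A: mode=SIZE remaining=0 emitted=3 chunks_done=1
Byte 8 = '8': mode=SIZE remaining=0 emitted=3 chunks_done=1
Byte 9 = 0x0D: mode=SIZE_CR remaining=0 emitted=3 chunks_done=1
Byte 10 = 0x0A: mode=DATA remaining=8 emitted=3 chunks_done=1
Byte 11 = 'e': mode=DATA remaining=7 emitted=4 chunks_done=1
Byte 12 = '7': mode=DATA remaining=6 emitted=5 chunks_done=1
Byte 13 = 'b': mode=DATA remaining=5 emitted=6 chunks_done=1
Byte 14 = 'a': mode=DATA remaining=4 emitted=7 chunks_done=1
Byte 15 = '6': mode=DATA remaining=3 emitted=8 chunks_done=1
Byte 16 = 'o': mode=DATA remaining=2 emitted=9 chunks_done=1
Byte 17 = 'q': mode=DATA remaining=1 emitted=10 chunks_done=1
Byte 18 = 'o': mode=DATA_DONE remaining=0 emitted=11 chunks_done=1

Answer: DATA_DONE 0 11 1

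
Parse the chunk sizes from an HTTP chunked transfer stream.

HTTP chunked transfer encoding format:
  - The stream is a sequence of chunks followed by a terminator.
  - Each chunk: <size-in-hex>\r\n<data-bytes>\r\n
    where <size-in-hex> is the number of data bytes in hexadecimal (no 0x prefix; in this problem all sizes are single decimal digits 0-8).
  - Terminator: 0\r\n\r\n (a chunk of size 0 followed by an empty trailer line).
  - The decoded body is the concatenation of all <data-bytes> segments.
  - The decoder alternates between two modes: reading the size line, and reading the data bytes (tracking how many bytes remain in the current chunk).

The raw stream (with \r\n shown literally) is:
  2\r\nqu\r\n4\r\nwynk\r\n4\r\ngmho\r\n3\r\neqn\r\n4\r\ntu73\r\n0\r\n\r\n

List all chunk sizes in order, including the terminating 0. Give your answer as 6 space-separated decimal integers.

Chunk 1: stream[0..1]='2' size=0x2=2, data at stream[3..5]='qu' -> body[0..2], body so far='qu'
Chunk 2: stream[7..8]='4' size=0x4=4, data at stream[10..14]='wynk' -> body[2..6], body so far='quwynk'
Chunk 3: stream[16..17]='4' size=0x4=4, data at stream[19..23]='gmho' -> body[6..10], body so far='quwynkgmho'
Chunk 4: stream[25..26]='3' size=0x3=3, data at stream[28..31]='eqn' -> body[10..13], body so far='quwynkgmhoeqn'
Chunk 5: stream[33..34]='4' size=0x4=4, data at stream[36..40]='tu73' -> body[13..17], body so far='quwynkgmhoeqntu73'
Chunk 6: stream[42..43]='0' size=0 (terminator). Final body='quwynkgmhoeqntu73' (17 bytes)

Answer: 2 4 4 3 4 0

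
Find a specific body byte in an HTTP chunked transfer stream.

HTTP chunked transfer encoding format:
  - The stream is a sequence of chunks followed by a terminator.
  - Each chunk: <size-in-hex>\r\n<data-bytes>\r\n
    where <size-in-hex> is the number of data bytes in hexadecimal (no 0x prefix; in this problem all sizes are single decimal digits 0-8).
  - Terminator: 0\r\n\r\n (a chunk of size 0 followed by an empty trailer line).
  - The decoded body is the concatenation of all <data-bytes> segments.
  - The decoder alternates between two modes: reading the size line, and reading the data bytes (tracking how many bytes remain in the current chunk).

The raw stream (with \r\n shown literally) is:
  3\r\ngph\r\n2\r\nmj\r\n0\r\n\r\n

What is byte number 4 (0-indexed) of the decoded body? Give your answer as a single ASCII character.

Answer: j

Derivation:
Chunk 1: stream[0..1]='3' size=0x3=3, data at stream[3..6]='gph' -> body[0..3], body so far='gph'
Chunk 2: stream[8..9]='2' size=0x2=2, data at stream[11..13]='mj' -> body[3..5], body so far='gphmj'
Chunk 3: stream[15..16]='0' size=0 (terminator). Final body='gphmj' (5 bytes)
Body byte 4 = 'j'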